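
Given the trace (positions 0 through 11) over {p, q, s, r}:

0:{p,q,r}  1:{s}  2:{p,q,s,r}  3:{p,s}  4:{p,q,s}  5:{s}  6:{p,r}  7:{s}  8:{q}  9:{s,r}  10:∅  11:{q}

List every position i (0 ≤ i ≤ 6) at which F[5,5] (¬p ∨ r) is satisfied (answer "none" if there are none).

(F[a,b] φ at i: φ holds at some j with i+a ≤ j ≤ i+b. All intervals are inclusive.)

0, 1, 2, 3, 4, 5, 6

Evaluate at each i in [0,6]:
  i=0: ✓ (witness j=5)
  i=1: ✓ (witness j=6)
  i=2: ✓ (witness j=7)
  i=3: ✓ (witness j=8)
  i=4: ✓ (witness j=9)
  i=5: ✓ (witness j=10)
  i=6: ✓ (witness j=11)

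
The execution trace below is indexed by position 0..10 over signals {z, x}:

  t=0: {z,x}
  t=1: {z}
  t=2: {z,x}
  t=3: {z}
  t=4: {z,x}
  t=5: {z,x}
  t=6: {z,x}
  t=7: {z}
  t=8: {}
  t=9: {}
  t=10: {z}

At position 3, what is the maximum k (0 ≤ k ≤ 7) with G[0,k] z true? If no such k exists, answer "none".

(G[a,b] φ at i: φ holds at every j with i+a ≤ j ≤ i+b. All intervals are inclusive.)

z must hold from j=3 onward; find where it first fails.
  j=3: holds
  j=4: holds
  j=5: holds
  j=6: holds
  j=7: holds
  j=8: fails
Holds on [3,7], so largest k = 4.

4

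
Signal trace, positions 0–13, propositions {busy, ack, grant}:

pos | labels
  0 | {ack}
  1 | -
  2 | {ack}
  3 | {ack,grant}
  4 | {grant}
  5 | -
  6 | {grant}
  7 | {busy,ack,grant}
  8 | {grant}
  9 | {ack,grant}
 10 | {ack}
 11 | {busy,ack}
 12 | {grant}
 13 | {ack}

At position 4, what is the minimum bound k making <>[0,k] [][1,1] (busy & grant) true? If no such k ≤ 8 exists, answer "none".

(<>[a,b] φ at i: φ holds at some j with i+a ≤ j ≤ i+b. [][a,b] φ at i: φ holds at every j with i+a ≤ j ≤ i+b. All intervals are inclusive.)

2

Scan j = 4,5,… for [][1,1] (busy & grant):
  j=4: fails
  j=5: fails
  j=6: holds
First hit at j=6, so smallest k = 6-4 = 2.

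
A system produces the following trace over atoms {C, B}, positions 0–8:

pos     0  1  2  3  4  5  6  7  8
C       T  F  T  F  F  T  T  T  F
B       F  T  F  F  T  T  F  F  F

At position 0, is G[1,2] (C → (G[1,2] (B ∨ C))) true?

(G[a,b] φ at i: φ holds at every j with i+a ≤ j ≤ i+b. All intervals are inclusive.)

No

Check (C → (G[1,2] (B ∨ C))) at every j in [1,2]:
  j=1: antecedent false → ✓
  j=2: antecedent true; consequent fails at 3 → ✗
Fails at j=2 → formula fails.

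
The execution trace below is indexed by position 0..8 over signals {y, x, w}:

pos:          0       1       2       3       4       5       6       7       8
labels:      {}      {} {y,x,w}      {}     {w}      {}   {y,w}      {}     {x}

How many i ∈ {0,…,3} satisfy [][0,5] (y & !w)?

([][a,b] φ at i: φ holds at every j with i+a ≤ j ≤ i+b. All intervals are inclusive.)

0

Evaluate at each i in [0,3]:
  i=0: ✗ (fails at j=0)
  i=1: ✗ (fails at j=1)
  i=2: ✗ (fails at j=2)
  i=3: ✗ (fails at j=3)
Positions where it holds: {} → 0.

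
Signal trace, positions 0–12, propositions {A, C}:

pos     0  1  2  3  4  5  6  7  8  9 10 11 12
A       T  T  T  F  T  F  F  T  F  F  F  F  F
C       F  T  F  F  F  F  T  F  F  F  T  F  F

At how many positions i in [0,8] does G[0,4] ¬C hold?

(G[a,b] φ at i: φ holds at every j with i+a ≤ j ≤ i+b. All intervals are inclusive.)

0

Evaluate at each i in [0,8]:
  i=0: ✗ (fails at j=1)
  i=1: ✗ (fails at j=1)
  i=2: ✗ (fails at j=6)
  i=3: ✗ (fails at j=6)
  i=4: ✗ (fails at j=6)
  i=5: ✗ (fails at j=6)
  i=6: ✗ (fails at j=6)
  i=7: ✗ (fails at j=10)
  i=8: ✗ (fails at j=10)
Positions where it holds: {} → 0.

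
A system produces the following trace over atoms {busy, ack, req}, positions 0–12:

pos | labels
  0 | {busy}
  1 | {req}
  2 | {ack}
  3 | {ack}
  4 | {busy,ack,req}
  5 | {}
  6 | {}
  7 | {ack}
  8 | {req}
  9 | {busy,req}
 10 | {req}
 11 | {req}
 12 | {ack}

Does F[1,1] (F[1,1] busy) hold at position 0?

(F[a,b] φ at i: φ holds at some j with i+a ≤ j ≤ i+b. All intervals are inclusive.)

Does not hold

Check F[1,1] busy at each j in [1,1]:
  j=1: fails (none in [2,2])
No position in the window satisfies it → formula fails.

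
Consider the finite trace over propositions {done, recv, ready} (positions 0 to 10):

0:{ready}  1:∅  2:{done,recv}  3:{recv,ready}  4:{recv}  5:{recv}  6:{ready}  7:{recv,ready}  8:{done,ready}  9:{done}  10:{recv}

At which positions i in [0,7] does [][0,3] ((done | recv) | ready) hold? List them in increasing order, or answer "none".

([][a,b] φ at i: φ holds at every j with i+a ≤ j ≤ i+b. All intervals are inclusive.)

2, 3, 4, 5, 6, 7

Evaluate at each i in [0,7]:
  i=0: ✗ (fails at j=1)
  i=1: ✗ (fails at j=1)
  i=2: ✓ (all of [2,5])
  i=3: ✓ (all of [3,6])
  i=4: ✓ (all of [4,7])
  i=5: ✓ (all of [5,8])
  i=6: ✓ (all of [6,9])
  i=7: ✓ (all of [7,10])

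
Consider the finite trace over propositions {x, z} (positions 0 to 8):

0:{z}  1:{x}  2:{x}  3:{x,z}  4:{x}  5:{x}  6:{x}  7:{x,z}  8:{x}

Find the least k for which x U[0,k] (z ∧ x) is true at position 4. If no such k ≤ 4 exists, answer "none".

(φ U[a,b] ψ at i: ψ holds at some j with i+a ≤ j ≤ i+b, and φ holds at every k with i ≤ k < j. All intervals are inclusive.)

3

Need earliest j ≥ 4 with (z ∧ x), and x at every k in [4,j-1].
  j=4: rhs fails.
  j=5: rhs fails.
  j=6: rhs fails.
  j=7: rhs holds; lhs holds on [4,6]. k = 3.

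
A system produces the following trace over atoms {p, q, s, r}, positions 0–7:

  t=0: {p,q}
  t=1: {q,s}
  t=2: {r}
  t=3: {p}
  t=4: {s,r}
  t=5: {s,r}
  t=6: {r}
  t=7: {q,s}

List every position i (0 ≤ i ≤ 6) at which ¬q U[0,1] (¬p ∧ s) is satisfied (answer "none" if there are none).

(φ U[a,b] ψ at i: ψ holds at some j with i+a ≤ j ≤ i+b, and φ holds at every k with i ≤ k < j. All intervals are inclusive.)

1, 3, 4, 5, 6

Evaluate at each i in [0,6]:
  i=0: ✗ (lhs fails at k=0 before rhs at j=1)
  i=1: ✓ (rhs at j=1)
  i=2: ✗ (no rhs in [2,3])
  i=3: ✓ (rhs at j=4; lhs holds on [3,3])
  i=4: ✓ (rhs at j=4)
  i=5: ✓ (rhs at j=5)
  i=6: ✓ (rhs at j=7; lhs holds on [6,6])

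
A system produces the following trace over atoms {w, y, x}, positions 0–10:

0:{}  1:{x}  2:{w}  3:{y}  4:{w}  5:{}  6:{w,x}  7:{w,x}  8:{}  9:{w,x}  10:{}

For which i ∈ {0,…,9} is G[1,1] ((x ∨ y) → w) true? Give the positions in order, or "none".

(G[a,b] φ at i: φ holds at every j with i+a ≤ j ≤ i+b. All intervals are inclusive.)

Evaluate at each i in [0,9]:
  i=0: ✗ (fails at j=1)
  i=1: ✓ (all of [2,2])
  i=2: ✗ (fails at j=3)
  i=3: ✓ (all of [4,4])
  i=4: ✓ (all of [5,5])
  i=5: ✓ (all of [6,6])
  i=6: ✓ (all of [7,7])
  i=7: ✓ (all of [8,8])
  i=8: ✓ (all of [9,9])
  i=9: ✓ (all of [10,10])

1, 3, 4, 5, 6, 7, 8, 9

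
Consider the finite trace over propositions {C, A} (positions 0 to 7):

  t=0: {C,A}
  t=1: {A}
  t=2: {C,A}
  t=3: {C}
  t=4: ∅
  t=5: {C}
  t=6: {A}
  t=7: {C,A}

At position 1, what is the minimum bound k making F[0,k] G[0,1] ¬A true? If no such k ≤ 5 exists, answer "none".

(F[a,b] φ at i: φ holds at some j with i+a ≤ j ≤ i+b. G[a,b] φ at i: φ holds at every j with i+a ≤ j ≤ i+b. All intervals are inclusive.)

Scan j = 1,2,… for G[0,1] ¬A:
  j=1: fails
  j=2: fails
  j=3: holds
First hit at j=3, so smallest k = 3-1 = 2.

2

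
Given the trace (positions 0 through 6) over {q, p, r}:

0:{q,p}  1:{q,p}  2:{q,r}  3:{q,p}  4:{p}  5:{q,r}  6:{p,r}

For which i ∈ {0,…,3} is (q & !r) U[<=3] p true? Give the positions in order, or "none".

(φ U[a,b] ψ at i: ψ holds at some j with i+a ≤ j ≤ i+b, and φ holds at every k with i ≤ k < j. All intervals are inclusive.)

0, 1, 3

Evaluate at each i in [0,3]:
  i=0: ✓ (rhs at j=0)
  i=1: ✓ (rhs at j=1)
  i=2: ✗ (lhs fails at k=2 before rhs at j=3)
  i=3: ✓ (rhs at j=3)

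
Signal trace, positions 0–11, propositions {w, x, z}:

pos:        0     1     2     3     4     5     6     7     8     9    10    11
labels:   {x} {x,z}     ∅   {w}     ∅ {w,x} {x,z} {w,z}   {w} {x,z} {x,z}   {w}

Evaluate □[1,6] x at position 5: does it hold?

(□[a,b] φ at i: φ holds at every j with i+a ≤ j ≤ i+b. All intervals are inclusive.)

Does not hold

Check x at every j in [6,11]:
  j=6: true
  j=7: false
  j=8: false
  j=9: true
  j=10: true
  j=11: false
Fails at j=7 → formula fails.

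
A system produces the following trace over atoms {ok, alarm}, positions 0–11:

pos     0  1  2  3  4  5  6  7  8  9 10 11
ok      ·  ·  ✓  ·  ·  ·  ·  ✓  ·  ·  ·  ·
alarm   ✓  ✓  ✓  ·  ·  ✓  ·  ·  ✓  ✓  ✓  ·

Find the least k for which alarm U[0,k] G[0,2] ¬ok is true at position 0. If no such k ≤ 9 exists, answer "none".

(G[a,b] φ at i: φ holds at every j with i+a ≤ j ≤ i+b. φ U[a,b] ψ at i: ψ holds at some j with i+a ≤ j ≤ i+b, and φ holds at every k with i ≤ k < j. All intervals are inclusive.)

3

Need earliest j ≥ 0 with G[0,2] ¬ok, and alarm at every k in [0,j-1].
  j=0: rhs fails.
  j=1: rhs fails.
  j=2: rhs fails.
  j=3: rhs holds; lhs holds on [0,2]. k = 3.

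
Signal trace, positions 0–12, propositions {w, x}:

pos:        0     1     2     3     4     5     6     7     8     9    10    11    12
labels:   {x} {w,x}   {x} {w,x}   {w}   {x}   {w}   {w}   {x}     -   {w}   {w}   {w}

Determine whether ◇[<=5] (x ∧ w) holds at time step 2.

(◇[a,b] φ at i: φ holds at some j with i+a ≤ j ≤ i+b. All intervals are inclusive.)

Check (x ∧ w) at each j in [2,7]:
  j=2: false
  j=3: true
  j=4: false
  j=5: false
  j=6: false
  j=7: false
Found at j=3 → formula holds.

True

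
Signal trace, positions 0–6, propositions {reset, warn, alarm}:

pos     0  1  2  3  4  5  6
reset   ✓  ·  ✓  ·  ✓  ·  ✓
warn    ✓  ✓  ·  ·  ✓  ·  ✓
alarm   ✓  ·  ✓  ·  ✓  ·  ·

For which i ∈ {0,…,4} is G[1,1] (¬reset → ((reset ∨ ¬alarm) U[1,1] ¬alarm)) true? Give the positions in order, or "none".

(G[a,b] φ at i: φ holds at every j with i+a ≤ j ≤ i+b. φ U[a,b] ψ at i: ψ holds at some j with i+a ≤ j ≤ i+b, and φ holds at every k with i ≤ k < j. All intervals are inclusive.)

Evaluate at each i in [0,4]:
  i=0: ✗ (fails at j=1)
  i=1: ✓ (all of [2,2])
  i=2: ✗ (fails at j=3)
  i=3: ✓ (all of [4,4])
  i=4: ✓ (all of [5,5])

1, 3, 4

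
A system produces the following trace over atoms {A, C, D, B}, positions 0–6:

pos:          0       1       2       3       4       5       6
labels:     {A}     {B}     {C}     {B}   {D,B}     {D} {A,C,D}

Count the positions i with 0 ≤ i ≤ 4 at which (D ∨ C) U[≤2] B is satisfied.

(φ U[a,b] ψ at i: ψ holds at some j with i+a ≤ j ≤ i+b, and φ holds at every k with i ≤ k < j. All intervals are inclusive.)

Evaluate at each i in [0,4]:
  i=0: ✗ (lhs fails at k=0 before rhs at j=1)
  i=1: ✓ (rhs at j=1)
  i=2: ✓ (rhs at j=3; lhs holds on [2,2])
  i=3: ✓ (rhs at j=3)
  i=4: ✓ (rhs at j=4)
Positions where it holds: {1, 2, 3, 4} → 4.

4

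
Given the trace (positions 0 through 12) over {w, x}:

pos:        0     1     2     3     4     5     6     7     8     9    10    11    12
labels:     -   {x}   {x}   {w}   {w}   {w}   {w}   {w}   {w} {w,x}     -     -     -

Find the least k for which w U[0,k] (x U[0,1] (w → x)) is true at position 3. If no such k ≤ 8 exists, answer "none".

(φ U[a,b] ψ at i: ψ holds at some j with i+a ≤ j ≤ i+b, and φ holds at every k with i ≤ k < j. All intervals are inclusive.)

6

Need earliest j ≥ 3 with (x U[0,1] (w → x)), and w at every k in [3,j-1].
  j=3: rhs fails.
  j=4: rhs fails.
  j=5: rhs fails.
  j=6: rhs fails.
  j=7: rhs fails.
  j=8: rhs fails.
  j=9: rhs holds; lhs holds on [3,8]. k = 6.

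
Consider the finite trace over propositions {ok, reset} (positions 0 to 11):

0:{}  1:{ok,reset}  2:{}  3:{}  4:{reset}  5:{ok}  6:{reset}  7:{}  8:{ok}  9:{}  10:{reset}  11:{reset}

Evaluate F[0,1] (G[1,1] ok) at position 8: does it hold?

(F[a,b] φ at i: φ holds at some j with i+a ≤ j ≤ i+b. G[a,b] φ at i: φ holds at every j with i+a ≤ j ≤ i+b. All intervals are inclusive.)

Does not hold

Check G[1,1] ok at each j in [8,9]:
  j=8: fails at 9
  j=9: fails at 10
No position in the window satisfies it → formula fails.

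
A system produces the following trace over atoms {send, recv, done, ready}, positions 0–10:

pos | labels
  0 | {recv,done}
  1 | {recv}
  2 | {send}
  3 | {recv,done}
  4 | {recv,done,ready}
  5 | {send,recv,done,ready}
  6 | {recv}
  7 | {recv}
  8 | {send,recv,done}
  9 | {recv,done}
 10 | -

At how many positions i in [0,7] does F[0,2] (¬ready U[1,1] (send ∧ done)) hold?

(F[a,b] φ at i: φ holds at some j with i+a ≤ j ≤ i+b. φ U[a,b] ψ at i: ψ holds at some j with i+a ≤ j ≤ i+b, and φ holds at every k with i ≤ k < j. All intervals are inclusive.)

Evaluate at each i in [0,7]:
  i=0: ✗ (none in [0,2])
  i=1: ✗ (none in [1,3])
  i=2: ✗ (none in [2,4])
  i=3: ✗ (none in [3,5])
  i=4: ✗ (none in [4,6])
  i=5: ✓ (witness j=7)
  i=6: ✓ (witness j=7)
  i=7: ✓ (witness j=7)
Positions where it holds: {5, 6, 7} → 3.

3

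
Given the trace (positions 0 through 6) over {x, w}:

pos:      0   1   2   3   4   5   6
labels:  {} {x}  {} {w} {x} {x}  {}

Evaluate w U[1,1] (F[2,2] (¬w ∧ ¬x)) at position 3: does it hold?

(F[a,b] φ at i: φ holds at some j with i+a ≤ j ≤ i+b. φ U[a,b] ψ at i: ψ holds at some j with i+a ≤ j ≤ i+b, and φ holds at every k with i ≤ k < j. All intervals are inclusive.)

Holds

Need some j in [4,4] with F[2,2] (¬w ∧ ¬x), and w at every k in [3,j-1].
  j=4: F[2,2] (¬w ∧ ¬x) holds; w holds at every k in [3,3] → satisfied.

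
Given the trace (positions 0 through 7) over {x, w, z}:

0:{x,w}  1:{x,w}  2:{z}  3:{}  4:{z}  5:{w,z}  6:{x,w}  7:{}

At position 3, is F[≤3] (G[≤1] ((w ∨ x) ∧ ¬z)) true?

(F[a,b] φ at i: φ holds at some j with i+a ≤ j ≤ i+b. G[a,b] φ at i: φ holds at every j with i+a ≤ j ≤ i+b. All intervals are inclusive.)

No

Check G[≤1] ((w ∨ x) ∧ ¬z) at each j in [3,6]:
  j=3: fails at 3
  j=4: fails at 4
  j=5: fails at 5
  j=6: fails at 7
No position in the window satisfies it → formula fails.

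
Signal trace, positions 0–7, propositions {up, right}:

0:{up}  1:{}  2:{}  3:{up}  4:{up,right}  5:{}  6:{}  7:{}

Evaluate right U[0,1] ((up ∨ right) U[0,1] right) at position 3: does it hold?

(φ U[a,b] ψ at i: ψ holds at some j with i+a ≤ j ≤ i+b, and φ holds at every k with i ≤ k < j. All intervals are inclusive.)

Need some j in [3,4] with ((up ∨ right) U[0,1] right), and right at every k in [3,j-1].
  j=3: ((up ∨ right) U[0,1] right) holds; no prefix to check → satisfied.

Yes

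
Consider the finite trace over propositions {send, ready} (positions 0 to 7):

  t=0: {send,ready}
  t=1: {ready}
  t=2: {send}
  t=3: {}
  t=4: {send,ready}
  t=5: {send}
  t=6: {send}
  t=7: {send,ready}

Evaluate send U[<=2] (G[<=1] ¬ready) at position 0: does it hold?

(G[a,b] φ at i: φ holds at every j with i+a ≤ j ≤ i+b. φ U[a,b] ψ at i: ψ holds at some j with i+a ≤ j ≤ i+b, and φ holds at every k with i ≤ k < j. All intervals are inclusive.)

False

Need some j in [0,2] with G[<=1] ¬ready, and send at every k in [0,j-1].
  j=0: G[<=1] ¬ready — fails at 0.
  j=1: G[<=1] ¬ready — fails at 1.
  j=2: G[<=1] ¬ready holds, but send fails at k=1 → not this j.
No j in the window works → until fails.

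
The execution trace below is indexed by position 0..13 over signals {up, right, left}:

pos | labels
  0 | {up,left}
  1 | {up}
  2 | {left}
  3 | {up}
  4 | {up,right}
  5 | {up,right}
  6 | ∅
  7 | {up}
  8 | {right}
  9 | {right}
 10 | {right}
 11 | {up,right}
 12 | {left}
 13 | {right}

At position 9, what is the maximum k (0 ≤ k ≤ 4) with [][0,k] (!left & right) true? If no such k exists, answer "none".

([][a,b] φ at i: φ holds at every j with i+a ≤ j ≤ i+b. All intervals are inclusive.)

2

(!left & right) must hold from j=9 onward; find where it first fails.
  j=9: holds
  j=10: holds
  j=11: holds
  j=12: fails
Holds on [9,11], so largest k = 2.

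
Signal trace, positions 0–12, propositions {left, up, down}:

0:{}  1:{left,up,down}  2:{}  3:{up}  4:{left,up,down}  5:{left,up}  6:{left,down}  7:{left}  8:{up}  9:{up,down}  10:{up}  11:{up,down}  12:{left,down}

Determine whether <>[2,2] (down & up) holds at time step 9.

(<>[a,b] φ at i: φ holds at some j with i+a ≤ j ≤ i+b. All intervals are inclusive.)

Holds

Check (down & up) at each j in [11,11]:
  j=11: true
Found at j=11 → formula holds.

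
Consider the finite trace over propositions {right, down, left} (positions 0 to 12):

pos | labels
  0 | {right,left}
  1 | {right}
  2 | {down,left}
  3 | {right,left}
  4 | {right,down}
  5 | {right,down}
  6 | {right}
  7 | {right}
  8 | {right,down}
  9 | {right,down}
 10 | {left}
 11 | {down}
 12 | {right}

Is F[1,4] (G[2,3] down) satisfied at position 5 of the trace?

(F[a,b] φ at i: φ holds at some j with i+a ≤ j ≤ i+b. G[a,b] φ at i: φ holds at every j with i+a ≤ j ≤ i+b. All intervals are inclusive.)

Holds

Check G[2,3] down at each j in [6,9]:
  j=6: holds on [8,9]
  j=7: fails at 10
  j=8: fails at 10
  j=9: fails at 12
Found at j=6 → formula holds.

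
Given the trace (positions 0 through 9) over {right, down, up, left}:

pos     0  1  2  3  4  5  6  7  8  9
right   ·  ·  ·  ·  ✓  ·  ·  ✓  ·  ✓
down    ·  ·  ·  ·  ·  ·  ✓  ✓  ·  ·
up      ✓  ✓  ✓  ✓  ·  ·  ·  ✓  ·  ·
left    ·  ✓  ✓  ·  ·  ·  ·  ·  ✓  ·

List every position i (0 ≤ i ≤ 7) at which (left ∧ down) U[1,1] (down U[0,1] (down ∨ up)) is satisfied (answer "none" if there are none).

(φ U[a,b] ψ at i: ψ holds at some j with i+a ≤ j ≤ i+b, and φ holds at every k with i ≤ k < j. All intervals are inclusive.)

Evaluate at each i in [0,7]:
  i=0: ✗ (lhs fails at k=0 before rhs at j=1)
  i=1: ✗ (lhs fails at k=1 before rhs at j=2)
  i=2: ✗ (lhs fails at k=2 before rhs at j=3)
  i=3: ✗ (no rhs in [4,4])
  i=4: ✗ (no rhs in [5,5])
  i=5: ✗ (lhs fails at k=5 before rhs at j=6)
  i=6: ✗ (lhs fails at k=6 before rhs at j=7)
  i=7: ✗ (no rhs in [8,8])

none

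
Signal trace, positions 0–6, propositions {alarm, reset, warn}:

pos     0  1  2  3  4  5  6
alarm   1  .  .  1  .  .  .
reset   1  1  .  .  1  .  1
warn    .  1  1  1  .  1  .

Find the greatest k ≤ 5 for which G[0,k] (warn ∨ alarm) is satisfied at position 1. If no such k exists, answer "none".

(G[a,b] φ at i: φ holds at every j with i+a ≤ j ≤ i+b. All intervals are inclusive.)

2

(warn ∨ alarm) must hold from j=1 onward; find where it first fails.
  j=1: holds
  j=2: holds
  j=3: holds
  j=4: fails
Holds on [1,3], so largest k = 2.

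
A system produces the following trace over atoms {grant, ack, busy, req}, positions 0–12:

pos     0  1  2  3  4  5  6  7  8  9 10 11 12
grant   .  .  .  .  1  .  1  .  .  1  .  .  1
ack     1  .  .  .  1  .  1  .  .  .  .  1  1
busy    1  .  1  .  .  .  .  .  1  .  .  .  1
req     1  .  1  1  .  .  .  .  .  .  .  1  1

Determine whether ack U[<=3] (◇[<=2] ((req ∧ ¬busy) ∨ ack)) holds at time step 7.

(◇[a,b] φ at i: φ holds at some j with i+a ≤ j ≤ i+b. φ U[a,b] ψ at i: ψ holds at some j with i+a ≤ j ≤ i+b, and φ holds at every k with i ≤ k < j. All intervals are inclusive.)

Need some j in [7,10] with ◇[<=2] ((req ∧ ¬busy) ∨ ack), and ack at every k in [7,j-1].
  j=7: ◇[<=2] ((req ∧ ¬busy) ∨ ack) — fails (none in [7,9]).
  j=8: ◇[<=2] ((req ∧ ¬busy) ∨ ack) — fails (none in [8,10]).
  j=9: ◇[<=2] ((req ∧ ¬busy) ∨ ack) holds, but ack fails at k=7 → not this j.
  j=10: ◇[<=2] ((req ∧ ¬busy) ∨ ack) holds, but ack fails at k=7 → not this j.
No j in the window works → until fails.

No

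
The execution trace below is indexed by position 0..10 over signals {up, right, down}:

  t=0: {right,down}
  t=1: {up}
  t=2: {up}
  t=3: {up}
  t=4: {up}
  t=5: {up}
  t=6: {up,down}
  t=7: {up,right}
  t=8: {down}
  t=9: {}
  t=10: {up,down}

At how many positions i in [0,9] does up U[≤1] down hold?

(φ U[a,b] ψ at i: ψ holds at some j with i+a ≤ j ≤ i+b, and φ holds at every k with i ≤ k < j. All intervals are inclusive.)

Evaluate at each i in [0,9]:
  i=0: ✓ (rhs at j=0)
  i=1: ✗ (no rhs in [1,2])
  i=2: ✗ (no rhs in [2,3])
  i=3: ✗ (no rhs in [3,4])
  i=4: ✗ (no rhs in [4,5])
  i=5: ✓ (rhs at j=6; lhs holds on [5,5])
  i=6: ✓ (rhs at j=6)
  i=7: ✓ (rhs at j=8; lhs holds on [7,7])
  i=8: ✓ (rhs at j=8)
  i=9: ✗ (lhs fails at k=9 before rhs at j=10)
Positions where it holds: {0, 5, 6, 7, 8} → 5.

5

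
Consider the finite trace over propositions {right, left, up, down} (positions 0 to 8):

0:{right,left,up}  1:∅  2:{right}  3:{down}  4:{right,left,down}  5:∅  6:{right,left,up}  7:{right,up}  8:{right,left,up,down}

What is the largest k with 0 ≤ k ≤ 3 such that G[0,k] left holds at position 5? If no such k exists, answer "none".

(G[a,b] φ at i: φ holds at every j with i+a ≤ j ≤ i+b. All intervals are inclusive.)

left must hold from j=5 onward; find where it first fails.
  j=5: fails → no k works.

none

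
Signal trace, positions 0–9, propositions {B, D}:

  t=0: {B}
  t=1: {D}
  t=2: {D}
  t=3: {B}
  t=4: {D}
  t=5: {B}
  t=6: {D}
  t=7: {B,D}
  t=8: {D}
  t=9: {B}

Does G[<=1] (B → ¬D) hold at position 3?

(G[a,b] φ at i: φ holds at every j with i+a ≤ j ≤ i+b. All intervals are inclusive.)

Check (B → ¬D) at every j in [3,4]:
  j=3: antecedent true; consequent true → ✓
  j=4: antecedent false → ✓
All positions satisfy it → formula holds.

True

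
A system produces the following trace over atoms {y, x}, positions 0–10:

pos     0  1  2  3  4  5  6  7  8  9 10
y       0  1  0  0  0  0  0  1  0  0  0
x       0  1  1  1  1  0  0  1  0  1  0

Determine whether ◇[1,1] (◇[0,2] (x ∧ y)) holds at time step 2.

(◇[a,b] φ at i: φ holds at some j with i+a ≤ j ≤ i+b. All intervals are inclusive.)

Does not hold

Check ◇[0,2] (x ∧ y) at each j in [3,3]:
  j=3: fails (none in [3,5])
No position in the window satisfies it → formula fails.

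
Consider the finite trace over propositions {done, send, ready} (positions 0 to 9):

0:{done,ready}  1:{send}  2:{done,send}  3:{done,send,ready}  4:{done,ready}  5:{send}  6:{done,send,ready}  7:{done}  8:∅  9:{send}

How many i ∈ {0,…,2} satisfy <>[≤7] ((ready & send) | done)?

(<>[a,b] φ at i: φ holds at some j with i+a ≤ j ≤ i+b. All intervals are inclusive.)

3

Evaluate at each i in [0,2]:
  i=0: ✓ (witness j=0)
  i=1: ✓ (witness j=2)
  i=2: ✓ (witness j=2)
Positions where it holds: {0, 1, 2} → 3.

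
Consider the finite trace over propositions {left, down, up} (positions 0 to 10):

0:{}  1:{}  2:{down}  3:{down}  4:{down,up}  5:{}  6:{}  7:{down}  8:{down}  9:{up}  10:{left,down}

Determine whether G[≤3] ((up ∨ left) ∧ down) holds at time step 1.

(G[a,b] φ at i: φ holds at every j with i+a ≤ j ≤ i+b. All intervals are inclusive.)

Does not hold

Check ((up ∨ left) ∧ down) at every j in [1,4]:
  j=1: false
  j=2: false
  j=3: false
  j=4: true
Fails at j=1 → formula fails.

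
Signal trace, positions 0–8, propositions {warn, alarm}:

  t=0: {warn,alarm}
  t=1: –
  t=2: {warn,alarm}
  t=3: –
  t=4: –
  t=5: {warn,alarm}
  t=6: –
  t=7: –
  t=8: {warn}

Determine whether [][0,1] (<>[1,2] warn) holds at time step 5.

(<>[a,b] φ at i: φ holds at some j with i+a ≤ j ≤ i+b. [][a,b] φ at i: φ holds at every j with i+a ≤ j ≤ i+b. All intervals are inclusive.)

Check <>[1,2] warn at every j in [5,6]:
  j=5: fails (none in [6,7])
  j=6: holds (witness at 8)
Fails at j=5 → formula fails.

No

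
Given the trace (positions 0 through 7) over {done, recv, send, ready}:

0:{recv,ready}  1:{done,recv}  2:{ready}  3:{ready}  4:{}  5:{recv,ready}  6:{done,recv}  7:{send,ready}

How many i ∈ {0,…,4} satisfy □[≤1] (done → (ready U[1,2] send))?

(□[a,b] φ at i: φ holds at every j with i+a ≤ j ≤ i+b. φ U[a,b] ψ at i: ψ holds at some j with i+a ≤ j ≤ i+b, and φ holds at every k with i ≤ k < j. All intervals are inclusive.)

Evaluate at each i in [0,4]:
  i=0: ✗ (fails at j=1)
  i=1: ✗ (fails at j=1)
  i=2: ✓ (all of [2,3])
  i=3: ✓ (all of [3,4])
  i=4: ✓ (all of [4,5])
Positions where it holds: {2, 3, 4} → 3.

3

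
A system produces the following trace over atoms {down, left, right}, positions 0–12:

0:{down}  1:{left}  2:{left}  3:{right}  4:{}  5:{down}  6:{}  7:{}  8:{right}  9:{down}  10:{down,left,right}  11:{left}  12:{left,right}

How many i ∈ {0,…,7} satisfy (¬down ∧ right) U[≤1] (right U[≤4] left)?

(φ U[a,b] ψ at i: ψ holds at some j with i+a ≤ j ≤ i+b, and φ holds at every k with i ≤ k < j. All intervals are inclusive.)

Evaluate at each i in [0,7]:
  i=0: ✗ (lhs fails at k=0 before rhs at j=1)
  i=1: ✓ (rhs at j=1)
  i=2: ✓ (rhs at j=2)
  i=3: ✗ (no rhs in [3,4])
  i=4: ✗ (no rhs in [4,5])
  i=5: ✗ (no rhs in [5,6])
  i=6: ✗ (no rhs in [6,7])
  i=7: ✗ (no rhs in [7,8])
Positions where it holds: {1, 2} → 2.

2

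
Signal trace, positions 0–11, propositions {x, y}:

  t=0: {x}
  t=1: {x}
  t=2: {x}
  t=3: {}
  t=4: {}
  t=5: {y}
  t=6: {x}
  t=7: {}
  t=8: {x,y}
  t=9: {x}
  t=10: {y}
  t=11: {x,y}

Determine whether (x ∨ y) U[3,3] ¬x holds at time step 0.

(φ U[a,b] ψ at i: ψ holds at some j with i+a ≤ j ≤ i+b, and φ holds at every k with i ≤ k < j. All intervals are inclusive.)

Need some j in [3,3] with ¬x, and (x ∨ y) at every k in [0,j-1].
  j=3: ¬x holds; (x ∨ y) holds at every k in [0,2] → satisfied.

True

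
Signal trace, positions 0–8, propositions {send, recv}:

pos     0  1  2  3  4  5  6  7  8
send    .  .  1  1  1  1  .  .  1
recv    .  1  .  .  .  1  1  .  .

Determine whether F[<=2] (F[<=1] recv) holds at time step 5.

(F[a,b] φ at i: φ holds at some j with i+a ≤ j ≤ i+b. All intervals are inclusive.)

Check F[<=1] recv at each j in [5,7]:
  j=5: holds (witness at 5)
  j=6: holds (witness at 6)
  j=7: fails (none in [7,8])
Found at j=5 → formula holds.

Holds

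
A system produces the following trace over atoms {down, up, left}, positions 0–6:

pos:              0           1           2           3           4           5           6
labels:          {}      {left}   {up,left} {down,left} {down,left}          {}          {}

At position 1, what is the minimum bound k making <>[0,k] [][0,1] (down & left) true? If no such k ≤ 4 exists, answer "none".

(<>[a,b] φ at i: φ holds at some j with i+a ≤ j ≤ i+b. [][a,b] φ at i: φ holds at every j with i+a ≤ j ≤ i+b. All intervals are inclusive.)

2

Scan j = 1,2,… for [][0,1] (down & left):
  j=1: fails
  j=2: fails
  j=3: holds
First hit at j=3, so smallest k = 3-1 = 2.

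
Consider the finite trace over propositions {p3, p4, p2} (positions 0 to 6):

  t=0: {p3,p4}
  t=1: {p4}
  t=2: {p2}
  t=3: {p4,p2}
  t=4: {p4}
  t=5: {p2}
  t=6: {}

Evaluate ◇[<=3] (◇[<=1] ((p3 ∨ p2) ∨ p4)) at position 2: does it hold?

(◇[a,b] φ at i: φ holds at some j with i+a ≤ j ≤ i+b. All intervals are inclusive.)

True

Check ◇[<=1] ((p3 ∨ p2) ∨ p4) at each j in [2,5]:
  j=2: holds (witness at 2)
  j=3: holds (witness at 3)
  j=4: holds (witness at 4)
  j=5: holds (witness at 5)
Found at j=2 → formula holds.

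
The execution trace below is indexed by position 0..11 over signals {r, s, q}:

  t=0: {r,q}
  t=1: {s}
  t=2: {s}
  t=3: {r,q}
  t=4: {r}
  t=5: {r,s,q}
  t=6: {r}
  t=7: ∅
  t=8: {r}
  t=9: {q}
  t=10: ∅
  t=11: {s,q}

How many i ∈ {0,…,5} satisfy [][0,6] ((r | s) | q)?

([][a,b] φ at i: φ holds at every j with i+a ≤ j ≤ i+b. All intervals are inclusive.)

Evaluate at each i in [0,5]:
  i=0: ✓ (all of [0,6])
  i=1: ✗ (fails at j=7)
  i=2: ✗ (fails at j=7)
  i=3: ✗ (fails at j=7)
  i=4: ✗ (fails at j=7)
  i=5: ✗ (fails at j=7)
Positions where it holds: {0} → 1.

1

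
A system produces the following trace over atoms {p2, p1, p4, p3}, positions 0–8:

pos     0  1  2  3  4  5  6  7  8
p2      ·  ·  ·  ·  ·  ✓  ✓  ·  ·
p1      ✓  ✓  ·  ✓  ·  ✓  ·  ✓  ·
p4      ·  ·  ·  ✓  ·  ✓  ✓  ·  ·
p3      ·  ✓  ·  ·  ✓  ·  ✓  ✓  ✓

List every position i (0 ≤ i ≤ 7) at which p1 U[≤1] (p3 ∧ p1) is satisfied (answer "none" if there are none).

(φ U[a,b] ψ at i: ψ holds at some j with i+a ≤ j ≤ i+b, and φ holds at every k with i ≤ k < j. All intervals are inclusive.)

0, 1, 7

Evaluate at each i in [0,7]:
  i=0: ✓ (rhs at j=1; lhs holds on [0,0])
  i=1: ✓ (rhs at j=1)
  i=2: ✗ (no rhs in [2,3])
  i=3: ✗ (no rhs in [3,4])
  i=4: ✗ (no rhs in [4,5])
  i=5: ✗ (no rhs in [5,6])
  i=6: ✗ (lhs fails at k=6 before rhs at j=7)
  i=7: ✓ (rhs at j=7)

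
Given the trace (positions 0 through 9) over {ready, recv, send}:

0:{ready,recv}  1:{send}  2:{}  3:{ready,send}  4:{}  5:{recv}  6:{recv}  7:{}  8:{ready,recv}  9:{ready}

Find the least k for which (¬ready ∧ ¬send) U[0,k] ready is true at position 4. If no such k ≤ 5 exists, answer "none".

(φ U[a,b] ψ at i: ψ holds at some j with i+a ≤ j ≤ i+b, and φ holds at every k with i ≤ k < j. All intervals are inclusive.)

Need earliest j ≥ 4 with ready, and (¬ready ∧ ¬send) at every k in [4,j-1].
  j=4: rhs fails.
  j=5: rhs fails.
  j=6: rhs fails.
  j=7: rhs fails.
  j=8: rhs holds; lhs holds on [4,7]. k = 4.

4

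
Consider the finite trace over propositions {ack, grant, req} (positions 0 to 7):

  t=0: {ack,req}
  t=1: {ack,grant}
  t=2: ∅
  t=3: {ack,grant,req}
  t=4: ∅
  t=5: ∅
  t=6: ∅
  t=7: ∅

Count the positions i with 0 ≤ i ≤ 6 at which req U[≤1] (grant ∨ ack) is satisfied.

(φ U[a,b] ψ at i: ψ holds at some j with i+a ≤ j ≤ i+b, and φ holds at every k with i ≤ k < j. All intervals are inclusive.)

3

Evaluate at each i in [0,6]:
  i=0: ✓ (rhs at j=0)
  i=1: ✓ (rhs at j=1)
  i=2: ✗ (lhs fails at k=2 before rhs at j=3)
  i=3: ✓ (rhs at j=3)
  i=4: ✗ (no rhs in [4,5])
  i=5: ✗ (no rhs in [5,6])
  i=6: ✗ (no rhs in [6,7])
Positions where it holds: {0, 1, 3} → 3.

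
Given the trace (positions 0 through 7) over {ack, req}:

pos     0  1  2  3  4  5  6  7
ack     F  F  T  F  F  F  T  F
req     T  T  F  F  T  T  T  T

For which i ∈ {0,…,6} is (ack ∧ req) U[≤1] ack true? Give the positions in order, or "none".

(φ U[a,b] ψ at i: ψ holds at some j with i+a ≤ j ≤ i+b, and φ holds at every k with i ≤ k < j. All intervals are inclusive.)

Evaluate at each i in [0,6]:
  i=0: ✗ (no rhs in [0,1])
  i=1: ✗ (lhs fails at k=1 before rhs at j=2)
  i=2: ✓ (rhs at j=2)
  i=3: ✗ (no rhs in [3,4])
  i=4: ✗ (no rhs in [4,5])
  i=5: ✗ (lhs fails at k=5 before rhs at j=6)
  i=6: ✓ (rhs at j=6)

2, 6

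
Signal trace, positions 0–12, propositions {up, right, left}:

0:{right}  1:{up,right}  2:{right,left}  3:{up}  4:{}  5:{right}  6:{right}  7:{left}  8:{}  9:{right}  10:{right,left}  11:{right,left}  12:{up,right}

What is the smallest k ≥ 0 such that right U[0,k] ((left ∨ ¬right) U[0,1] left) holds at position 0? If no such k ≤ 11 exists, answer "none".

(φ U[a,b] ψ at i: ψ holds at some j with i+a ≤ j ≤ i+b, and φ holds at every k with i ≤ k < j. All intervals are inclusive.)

2

Need earliest j ≥ 0 with ((left ∨ ¬right) U[0,1] left), and right at every k in [0,j-1].
  j=0: rhs fails.
  j=1: rhs fails.
  j=2: rhs holds; lhs holds on [0,1]. k = 2.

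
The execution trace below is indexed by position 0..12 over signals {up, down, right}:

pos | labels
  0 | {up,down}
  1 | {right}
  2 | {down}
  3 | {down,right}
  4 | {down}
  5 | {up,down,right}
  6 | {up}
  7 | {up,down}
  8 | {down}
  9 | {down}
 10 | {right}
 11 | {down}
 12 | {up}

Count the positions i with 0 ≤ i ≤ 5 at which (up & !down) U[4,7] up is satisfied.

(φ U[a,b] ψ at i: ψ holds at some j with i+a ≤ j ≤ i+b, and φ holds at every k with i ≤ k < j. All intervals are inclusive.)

Evaluate at each i in [0,5]:
  i=0: ✗ (lhs fails at k=0 before rhs at j=5)
  i=1: ✗ (lhs fails at k=1 before rhs at j=5)
  i=2: ✗ (lhs fails at k=2 before rhs at j=6)
  i=3: ✗ (lhs fails at k=3 before rhs at j=7)
  i=4: ✗ (no rhs in [8,11])
  i=5: ✗ (lhs fails at k=5 before rhs at j=12)
Positions where it holds: {} → 0.

0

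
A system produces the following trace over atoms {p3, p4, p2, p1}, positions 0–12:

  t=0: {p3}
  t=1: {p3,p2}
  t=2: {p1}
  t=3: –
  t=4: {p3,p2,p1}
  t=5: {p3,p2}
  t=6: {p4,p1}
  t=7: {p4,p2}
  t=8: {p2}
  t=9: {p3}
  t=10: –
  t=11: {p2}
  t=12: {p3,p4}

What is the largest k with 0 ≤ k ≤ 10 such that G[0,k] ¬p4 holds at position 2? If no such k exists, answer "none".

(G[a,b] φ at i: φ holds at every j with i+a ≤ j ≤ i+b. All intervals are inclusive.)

¬p4 must hold from j=2 onward; find where it first fails.
  j=2: holds
  j=3: holds
  j=4: holds
  j=5: holds
  j=6: fails
Holds on [2,5], so largest k = 3.

3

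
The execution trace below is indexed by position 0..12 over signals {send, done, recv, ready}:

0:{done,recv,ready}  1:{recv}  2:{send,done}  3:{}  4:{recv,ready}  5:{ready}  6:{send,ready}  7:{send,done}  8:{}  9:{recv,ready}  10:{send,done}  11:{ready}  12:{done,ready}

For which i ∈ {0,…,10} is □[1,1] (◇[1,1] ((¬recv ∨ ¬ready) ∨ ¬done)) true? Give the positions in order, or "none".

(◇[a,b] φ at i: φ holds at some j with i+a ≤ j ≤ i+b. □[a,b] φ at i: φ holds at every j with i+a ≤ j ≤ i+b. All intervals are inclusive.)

0, 1, 2, 3, 4, 5, 6, 7, 8, 9, 10

Evaluate at each i in [0,10]:
  i=0: ✓ (all of [1,1])
  i=1: ✓ (all of [2,2])
  i=2: ✓ (all of [3,3])
  i=3: ✓ (all of [4,4])
  i=4: ✓ (all of [5,5])
  i=5: ✓ (all of [6,6])
  i=6: ✓ (all of [7,7])
  i=7: ✓ (all of [8,8])
  i=8: ✓ (all of [9,9])
  i=9: ✓ (all of [10,10])
  i=10: ✓ (all of [11,11])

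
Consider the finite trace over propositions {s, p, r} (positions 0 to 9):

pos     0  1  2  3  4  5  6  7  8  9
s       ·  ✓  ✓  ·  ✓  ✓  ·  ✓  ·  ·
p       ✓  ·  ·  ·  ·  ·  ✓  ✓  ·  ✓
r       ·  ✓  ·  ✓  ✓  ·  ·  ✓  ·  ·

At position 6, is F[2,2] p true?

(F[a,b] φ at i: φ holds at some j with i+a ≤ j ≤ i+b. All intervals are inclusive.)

Check p at each j in [8,8]:
  j=8: false
No position in the window satisfies it → formula fails.

No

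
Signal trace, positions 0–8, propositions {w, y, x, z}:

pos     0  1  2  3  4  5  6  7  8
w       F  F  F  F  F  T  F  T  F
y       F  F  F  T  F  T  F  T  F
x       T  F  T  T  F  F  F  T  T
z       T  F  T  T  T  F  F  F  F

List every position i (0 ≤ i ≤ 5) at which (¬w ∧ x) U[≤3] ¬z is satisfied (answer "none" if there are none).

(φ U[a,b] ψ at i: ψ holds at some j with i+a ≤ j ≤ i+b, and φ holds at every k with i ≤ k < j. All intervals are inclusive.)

Evaluate at each i in [0,5]:
  i=0: ✓ (rhs at j=1; lhs holds on [0,0])
  i=1: ✓ (rhs at j=1)
  i=2: ✗ (lhs fails at k=4 before rhs at j=5)
  i=3: ✗ (lhs fails at k=4 before rhs at j=5)
  i=4: ✗ (lhs fails at k=4 before rhs at j=5)
  i=5: ✓ (rhs at j=5)

0, 1, 5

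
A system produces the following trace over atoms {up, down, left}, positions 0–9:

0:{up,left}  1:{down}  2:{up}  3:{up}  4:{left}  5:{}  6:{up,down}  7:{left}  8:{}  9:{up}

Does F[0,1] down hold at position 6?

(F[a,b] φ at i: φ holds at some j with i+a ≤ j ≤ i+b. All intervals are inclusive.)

Check down at each j in [6,7]:
  j=6: true
  j=7: false
Found at j=6 → formula holds.

True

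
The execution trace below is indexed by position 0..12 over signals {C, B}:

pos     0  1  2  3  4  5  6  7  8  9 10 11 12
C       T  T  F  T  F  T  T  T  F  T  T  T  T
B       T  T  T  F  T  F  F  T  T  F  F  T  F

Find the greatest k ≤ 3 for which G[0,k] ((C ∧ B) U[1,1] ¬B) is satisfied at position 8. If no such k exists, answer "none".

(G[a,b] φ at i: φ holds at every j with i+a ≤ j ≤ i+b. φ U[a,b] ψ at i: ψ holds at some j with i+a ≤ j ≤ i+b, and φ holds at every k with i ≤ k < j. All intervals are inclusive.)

((C ∧ B) U[1,1] ¬B) must hold from j=8 onward; find where it first fails.
  j=8: fails → no k works.

none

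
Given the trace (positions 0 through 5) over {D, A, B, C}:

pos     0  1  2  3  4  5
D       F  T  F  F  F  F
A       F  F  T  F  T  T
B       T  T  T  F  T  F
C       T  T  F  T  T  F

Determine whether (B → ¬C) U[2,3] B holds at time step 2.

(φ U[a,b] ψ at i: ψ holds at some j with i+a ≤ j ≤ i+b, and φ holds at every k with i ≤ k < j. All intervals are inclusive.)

True

Need some j in [4,5] with B, and (B → ¬C) at every k in [2,j-1].
  j=4: B holds; (B → ¬C) holds at every k in [2,3] → satisfied.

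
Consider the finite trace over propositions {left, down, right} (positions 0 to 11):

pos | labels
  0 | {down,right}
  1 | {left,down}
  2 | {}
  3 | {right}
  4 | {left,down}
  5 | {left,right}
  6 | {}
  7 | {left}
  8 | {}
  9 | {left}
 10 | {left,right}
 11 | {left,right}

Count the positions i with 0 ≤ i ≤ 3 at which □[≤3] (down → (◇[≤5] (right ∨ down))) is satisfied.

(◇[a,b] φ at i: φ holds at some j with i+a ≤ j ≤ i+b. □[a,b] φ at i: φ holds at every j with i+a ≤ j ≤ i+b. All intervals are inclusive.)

4

Evaluate at each i in [0,3]:
  i=0: ✓ (all of [0,3])
  i=1: ✓ (all of [1,4])
  i=2: ✓ (all of [2,5])
  i=3: ✓ (all of [3,6])
Positions where it holds: {0, 1, 2, 3} → 4.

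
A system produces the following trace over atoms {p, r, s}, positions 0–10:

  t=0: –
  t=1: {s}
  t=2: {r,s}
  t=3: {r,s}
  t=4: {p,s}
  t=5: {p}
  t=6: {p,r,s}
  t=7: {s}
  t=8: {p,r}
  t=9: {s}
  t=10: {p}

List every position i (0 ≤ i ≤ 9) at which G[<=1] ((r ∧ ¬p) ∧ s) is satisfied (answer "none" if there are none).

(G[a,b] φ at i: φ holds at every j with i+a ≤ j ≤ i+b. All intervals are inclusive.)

Evaluate at each i in [0,9]:
  i=0: ✗ (fails at j=0)
  i=1: ✗ (fails at j=1)
  i=2: ✓ (all of [2,3])
  i=3: ✗ (fails at j=4)
  i=4: ✗ (fails at j=4)
  i=5: ✗ (fails at j=5)
  i=6: ✗ (fails at j=6)
  i=7: ✗ (fails at j=7)
  i=8: ✗ (fails at j=8)
  i=9: ✗ (fails at j=9)

2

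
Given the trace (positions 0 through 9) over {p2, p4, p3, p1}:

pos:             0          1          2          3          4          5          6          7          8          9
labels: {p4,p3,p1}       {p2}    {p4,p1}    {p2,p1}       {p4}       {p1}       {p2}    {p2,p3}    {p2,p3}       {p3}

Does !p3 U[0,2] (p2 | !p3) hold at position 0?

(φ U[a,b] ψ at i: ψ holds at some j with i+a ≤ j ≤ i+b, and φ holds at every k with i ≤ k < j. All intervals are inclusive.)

Need some j in [0,2] with (p2 | !p3), and !p3 at every k in [0,j-1].
  j=0: (p2 | !p3) false.
  j=1: (p2 | !p3) holds, but !p3 fails at k=0 → not this j.
  j=2: (p2 | !p3) holds, but !p3 fails at k=0 → not this j.
No j in the window works → until fails.

False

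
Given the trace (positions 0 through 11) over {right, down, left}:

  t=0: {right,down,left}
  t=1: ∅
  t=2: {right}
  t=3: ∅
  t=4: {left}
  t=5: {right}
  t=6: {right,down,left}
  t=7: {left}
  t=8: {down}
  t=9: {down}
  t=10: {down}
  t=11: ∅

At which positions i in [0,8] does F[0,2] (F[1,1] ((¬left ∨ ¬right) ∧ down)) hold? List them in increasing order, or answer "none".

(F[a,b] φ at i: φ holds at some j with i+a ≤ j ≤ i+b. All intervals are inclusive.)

Evaluate at each i in [0,8]:
  i=0: ✗ (none in [0,2])
  i=1: ✗ (none in [1,3])
  i=2: ✗ (none in [2,4])
  i=3: ✗ (none in [3,5])
  i=4: ✗ (none in [4,6])
  i=5: ✓ (witness j=7)
  i=6: ✓ (witness j=7)
  i=7: ✓ (witness j=7)
  i=8: ✓ (witness j=8)

5, 6, 7, 8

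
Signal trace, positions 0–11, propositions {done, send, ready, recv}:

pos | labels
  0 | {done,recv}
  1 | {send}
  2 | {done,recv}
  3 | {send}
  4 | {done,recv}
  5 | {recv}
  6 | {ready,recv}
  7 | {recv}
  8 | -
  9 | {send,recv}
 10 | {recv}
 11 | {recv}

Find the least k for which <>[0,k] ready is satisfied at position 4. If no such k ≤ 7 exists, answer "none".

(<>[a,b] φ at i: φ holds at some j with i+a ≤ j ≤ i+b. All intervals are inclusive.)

2

Scan j = 4,5,… for ready:
  j=4: fails
  j=5: fails
  j=6: holds
First hit at j=6, so smallest k = 6-4 = 2.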